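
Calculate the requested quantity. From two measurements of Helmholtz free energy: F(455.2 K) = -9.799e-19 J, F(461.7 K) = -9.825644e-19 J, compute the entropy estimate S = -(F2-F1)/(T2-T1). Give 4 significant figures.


Step 1: dF = F2 - F1 = -9.825644e-19 - (-9.799e-19) = -2.6644e-21 J
Step 2: dT = T2 - T1 = 461.7 - 455.2 = 6.5 K
Step 3: S = -dF/dT = -(-2.6644e-21)/6.5 = 4.099e-22 J/K

4.099e-22


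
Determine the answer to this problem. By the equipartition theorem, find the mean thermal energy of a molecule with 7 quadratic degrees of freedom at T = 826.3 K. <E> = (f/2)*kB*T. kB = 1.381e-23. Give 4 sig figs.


Step 1: f/2 = 7/2 = 3.5
Step 2: kB*T = 1.381e-23 * 826.3 = 1.141e-20
Step 3: <E> = 3.5 * 1.141e-20 = 3.994e-20 J

3.994e-20


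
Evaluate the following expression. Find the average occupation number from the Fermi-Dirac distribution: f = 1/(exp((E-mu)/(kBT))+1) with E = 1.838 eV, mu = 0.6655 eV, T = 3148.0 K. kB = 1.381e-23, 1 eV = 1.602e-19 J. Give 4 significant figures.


Step 1: (E - mu) = 1.838 - 0.6655 = 1.173 eV
Step 2: Convert: (E-mu)*eV = 1.878e-19 J
Step 3: x = (E-mu)*eV/(kB*T) = 4.321
Step 4: f = 1/(exp(4.321)+1) = 0.01312

0.01312


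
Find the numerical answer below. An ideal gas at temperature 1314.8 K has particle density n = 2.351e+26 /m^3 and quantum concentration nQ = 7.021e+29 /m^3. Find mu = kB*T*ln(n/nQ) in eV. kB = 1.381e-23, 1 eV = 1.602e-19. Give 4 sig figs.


Step 1: n/nQ = 2.351e+26/7.021e+29 = 0.0003349
Step 2: ln(n/nQ) = -8.002
Step 3: mu = kB*T*ln(n/nQ) = 1.816e-20*-8.002 = -1.453e-19 J
Step 4: Convert to eV: -1.453e-19/1.602e-19 = -0.9069 eV

-0.9069


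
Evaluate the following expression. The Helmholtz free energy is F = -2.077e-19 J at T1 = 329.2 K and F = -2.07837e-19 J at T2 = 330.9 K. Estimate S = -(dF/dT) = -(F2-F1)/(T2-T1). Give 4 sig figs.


Step 1: dF = F2 - F1 = -2.07837e-19 - (-2.077e-19) = -1.37e-22 J
Step 2: dT = T2 - T1 = 330.9 - 329.2 = 1.7 K
Step 3: S = -dF/dT = -(-1.37e-22)/1.7 = 8.059e-23 J/K

8.059e-23


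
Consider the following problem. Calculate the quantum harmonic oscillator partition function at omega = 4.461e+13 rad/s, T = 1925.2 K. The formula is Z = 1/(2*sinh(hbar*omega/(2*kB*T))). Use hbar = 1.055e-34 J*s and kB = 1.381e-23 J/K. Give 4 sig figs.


Step 1: Compute x = hbar*omega/(kB*T) = 1.055e-34*4.461e+13/(1.381e-23*1925.2) = 0.177
Step 2: x/2 = 0.08851
Step 3: sinh(x/2) = 0.08862
Step 4: Z = 1/(2*0.08862) = 5.642

5.642


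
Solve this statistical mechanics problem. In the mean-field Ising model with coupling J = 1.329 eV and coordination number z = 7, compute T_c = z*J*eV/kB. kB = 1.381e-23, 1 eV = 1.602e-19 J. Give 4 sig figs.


Step 1: z*J = 7*1.329 = 9.303 eV
Step 2: Convert to Joules: 9.303*1.602e-19 = 1.49e-18 J
Step 3: T_c = 1.49e-18 / 1.381e-23 = 1.079e+05 K

1.079e+05


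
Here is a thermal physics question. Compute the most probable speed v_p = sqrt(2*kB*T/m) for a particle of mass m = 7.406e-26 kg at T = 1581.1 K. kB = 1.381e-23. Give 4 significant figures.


Step 1: Numerator = 2*kB*T = 2*1.381e-23*1581.1 = 4.367e-20
Step 2: Ratio = 4.367e-20 / 7.406e-26 = 5.897e+05
Step 3: v_p = sqrt(5.897e+05) = 767.9 m/s

767.9


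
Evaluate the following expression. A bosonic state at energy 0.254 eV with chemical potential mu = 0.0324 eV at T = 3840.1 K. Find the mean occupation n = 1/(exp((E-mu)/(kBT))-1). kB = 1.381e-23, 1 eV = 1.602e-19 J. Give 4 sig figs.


Step 1: (E - mu) = 0.2216 eV
Step 2: x = (E-mu)*eV/(kB*T) = 0.2216*1.602e-19/(1.381e-23*3840.1) = 0.6694
Step 3: exp(x) = 1.953
Step 4: n = 1/(exp(x)-1) = 1.049

1.049


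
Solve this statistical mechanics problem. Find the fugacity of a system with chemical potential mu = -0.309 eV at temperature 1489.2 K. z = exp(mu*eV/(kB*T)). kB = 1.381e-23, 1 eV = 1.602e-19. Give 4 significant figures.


Step 1: Convert mu to Joules: -0.309*1.602e-19 = -4.95e-20 J
Step 2: kB*T = 1.381e-23*1489.2 = 2.057e-20 J
Step 3: mu/(kB*T) = -2.407
Step 4: z = exp(-2.407) = 0.09009

0.09009


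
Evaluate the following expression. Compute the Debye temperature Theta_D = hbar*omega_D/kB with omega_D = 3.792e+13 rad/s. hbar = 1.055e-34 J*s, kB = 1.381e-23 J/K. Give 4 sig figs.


Step 1: hbar*omega_D = 1.055e-34 * 3.792e+13 = 4.001e-21 J
Step 2: Theta_D = 4.001e-21 / 1.381e-23
Step 3: Theta_D = 289.7 K

289.7


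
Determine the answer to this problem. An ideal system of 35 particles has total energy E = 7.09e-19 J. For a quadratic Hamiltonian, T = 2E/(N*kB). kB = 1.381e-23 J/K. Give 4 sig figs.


Step 1: Numerator = 2*E = 2*7.09e-19 = 1.418e-18 J
Step 2: Denominator = N*kB = 35*1.381e-23 = 4.833e-22
Step 3: T = 1.418e-18 / 4.833e-22 = 2934 K

2934


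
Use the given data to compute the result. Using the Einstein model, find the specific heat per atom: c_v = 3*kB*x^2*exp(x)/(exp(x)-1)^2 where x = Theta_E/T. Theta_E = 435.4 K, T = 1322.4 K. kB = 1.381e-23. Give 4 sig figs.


Step 1: x = Theta_E/T = 435.4/1322.4 = 0.3292
Step 2: x^2 = 0.1084
Step 3: exp(x) = 1.39
Step 4: c_v = 3*1.381e-23*0.1084*1.39/(1.39-1)^2 = 4.106e-23

4.106e-23


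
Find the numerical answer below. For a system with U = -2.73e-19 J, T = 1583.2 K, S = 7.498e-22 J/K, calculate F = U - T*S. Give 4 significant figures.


Step 1: T*S = 1583.2 * 7.498e-22 = 1.187e-18 J
Step 2: F = U - T*S = -2.73e-19 - 1.187e-18
Step 3: F = -1.46e-18 J

-1.46e-18


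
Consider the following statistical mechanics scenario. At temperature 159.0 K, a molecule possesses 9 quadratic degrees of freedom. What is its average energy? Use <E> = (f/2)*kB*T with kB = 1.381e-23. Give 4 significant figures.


Step 1: f/2 = 9/2 = 4.5
Step 2: kB*T = 1.381e-23 * 159.0 = 2.196e-21
Step 3: <E> = 4.5 * 2.196e-21 = 9.881e-21 J

9.881e-21


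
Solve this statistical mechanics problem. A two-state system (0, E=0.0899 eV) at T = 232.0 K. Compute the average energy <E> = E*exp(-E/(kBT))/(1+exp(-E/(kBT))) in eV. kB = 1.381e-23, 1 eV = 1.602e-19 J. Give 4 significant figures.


Step 1: beta*E = 0.0899*1.602e-19/(1.381e-23*232.0) = 4.495
Step 2: exp(-beta*E) = 0.01116
Step 3: <E> = 0.0899*0.01116/(1+0.01116) = 0.0009925 eV

0.0009925


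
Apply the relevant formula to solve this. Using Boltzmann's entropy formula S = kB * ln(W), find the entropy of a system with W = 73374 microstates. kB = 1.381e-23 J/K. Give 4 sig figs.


Step 1: ln(W) = ln(73374) = 11.2
Step 2: S = kB * ln(W) = 1.381e-23 * 11.2
Step 3: S = 1.547e-22 J/K

1.547e-22


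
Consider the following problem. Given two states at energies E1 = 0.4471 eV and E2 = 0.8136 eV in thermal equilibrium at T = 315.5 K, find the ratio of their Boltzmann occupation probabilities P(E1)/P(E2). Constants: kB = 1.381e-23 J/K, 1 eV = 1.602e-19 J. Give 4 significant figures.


Step 1: Compute energy difference dE = E1 - E2 = 0.4471 - 0.8136 = -0.3665 eV
Step 2: Convert to Joules: dE_J = -0.3665 * 1.602e-19 = -5.871e-20 J
Step 3: Compute exponent = -dE_J / (kB * T) = -(-5.871e-20) / (1.381e-23 * 315.5) = 13.48
Step 4: P(E1)/P(E2) = exp(13.48) = 7.117e+05

7.117e+05


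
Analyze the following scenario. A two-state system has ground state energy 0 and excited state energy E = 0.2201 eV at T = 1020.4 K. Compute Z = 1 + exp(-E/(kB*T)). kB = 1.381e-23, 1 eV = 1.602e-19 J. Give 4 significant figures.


Step 1: Compute beta*E = E*eV/(kB*T) = 0.2201*1.602e-19/(1.381e-23*1020.4) = 2.502
Step 2: exp(-beta*E) = exp(-2.502) = 0.08191
Step 3: Z = 1 + 0.08191 = 1.082

1.082


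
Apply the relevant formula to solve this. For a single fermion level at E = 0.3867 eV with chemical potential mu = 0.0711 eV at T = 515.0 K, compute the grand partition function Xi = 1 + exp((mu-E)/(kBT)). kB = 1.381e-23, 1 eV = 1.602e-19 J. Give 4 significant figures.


Step 1: (mu - E) = 0.0711 - 0.3867 = -0.3156 eV
Step 2: x = (mu-E)*eV/(kB*T) = -0.3156*1.602e-19/(1.381e-23*515.0) = -7.109
Step 3: exp(x) = 0.0008178
Step 4: Xi = 1 + 0.0008178 = 1.001

1.001


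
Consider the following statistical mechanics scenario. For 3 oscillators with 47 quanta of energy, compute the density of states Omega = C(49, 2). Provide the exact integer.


Step 1: Use binomial coefficient C(49, 2)
Step 2: Numerator = 49! / 47!
Step 3: Denominator = 2!
Step 4: Omega = 1176

1176


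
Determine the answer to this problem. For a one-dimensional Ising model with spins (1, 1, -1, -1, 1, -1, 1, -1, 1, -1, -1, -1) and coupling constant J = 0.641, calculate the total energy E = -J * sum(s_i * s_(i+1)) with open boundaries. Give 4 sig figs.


Step 1: Nearest-neighbor products: 1, -1, 1, -1, -1, -1, -1, -1, -1, 1, 1
Step 2: Sum of products = -3
Step 3: E = -0.641 * -3 = 1.923

1.923


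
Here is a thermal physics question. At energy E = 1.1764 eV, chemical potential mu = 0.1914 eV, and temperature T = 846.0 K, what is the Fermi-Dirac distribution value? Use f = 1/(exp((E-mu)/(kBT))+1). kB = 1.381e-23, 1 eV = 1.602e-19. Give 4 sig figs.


Step 1: (E - mu) = 1.1764 - 0.1914 = 0.985 eV
Step 2: Convert: (E-mu)*eV = 1.578e-19 J
Step 3: x = (E-mu)*eV/(kB*T) = 13.51
Step 4: f = 1/(exp(13.51)+1) = 1.362e-06

1.362e-06


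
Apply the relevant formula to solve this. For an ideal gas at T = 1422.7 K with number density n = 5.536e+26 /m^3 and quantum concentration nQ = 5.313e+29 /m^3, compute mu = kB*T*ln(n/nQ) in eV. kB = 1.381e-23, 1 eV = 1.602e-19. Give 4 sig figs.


Step 1: n/nQ = 5.536e+26/5.313e+29 = 0.001042
Step 2: ln(n/nQ) = -6.867
Step 3: mu = kB*T*ln(n/nQ) = 1.965e-20*-6.867 = -1.349e-19 J
Step 4: Convert to eV: -1.349e-19/1.602e-19 = -0.8421 eV

-0.8421


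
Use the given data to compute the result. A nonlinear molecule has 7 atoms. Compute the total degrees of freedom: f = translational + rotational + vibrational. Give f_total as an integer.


Step 1: Translational DOF = 3
Step 2: Rotational DOF (nonlinear) = 3
Step 3: Vibrational DOF = 3*7 - 6 = 15
Step 4: Total = 3 + 3 + 15 = 21

21


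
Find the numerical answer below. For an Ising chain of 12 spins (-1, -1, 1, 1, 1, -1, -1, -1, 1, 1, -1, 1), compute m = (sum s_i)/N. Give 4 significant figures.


Step 1: Count up spins (+1): 6, down spins (-1): 6
Step 2: Total magnetization M = 6 - 6 = 0
Step 3: m = M/N = 0/12 = 0

0


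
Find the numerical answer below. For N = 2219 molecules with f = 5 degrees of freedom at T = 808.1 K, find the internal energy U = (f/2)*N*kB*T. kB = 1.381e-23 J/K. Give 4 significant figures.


Step 1: f/2 = 5/2 = 2.5
Step 2: N*kB*T = 2219*1.381e-23*808.1 = 2.476e-17
Step 3: U = 2.5 * 2.476e-17 = 6.191e-17 J

6.191e-17


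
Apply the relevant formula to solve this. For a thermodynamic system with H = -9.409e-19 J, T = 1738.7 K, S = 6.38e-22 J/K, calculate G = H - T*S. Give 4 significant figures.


Step 1: T*S = 1738.7 * 6.38e-22 = 1.109e-18 J
Step 2: G = H - T*S = -9.409e-19 - 1.109e-18
Step 3: G = -2.05e-18 J

-2.05e-18


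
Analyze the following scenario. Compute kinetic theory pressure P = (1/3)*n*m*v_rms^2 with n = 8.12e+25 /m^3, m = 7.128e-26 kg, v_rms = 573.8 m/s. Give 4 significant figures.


Step 1: v_rms^2 = 573.8^2 = 3.292e+05
Step 2: n*m = 8.12e+25*7.128e-26 = 5.788
Step 3: P = (1/3)*5.788*3.292e+05 = 6.352e+05 Pa

6.352e+05


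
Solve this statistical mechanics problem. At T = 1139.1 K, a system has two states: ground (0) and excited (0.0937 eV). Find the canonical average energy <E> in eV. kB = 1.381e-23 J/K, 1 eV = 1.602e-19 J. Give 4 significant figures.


Step 1: beta*E = 0.0937*1.602e-19/(1.381e-23*1139.1) = 0.9542
Step 2: exp(-beta*E) = 0.3851
Step 3: <E> = 0.0937*0.3851/(1+0.3851) = 0.02605 eV

0.02605


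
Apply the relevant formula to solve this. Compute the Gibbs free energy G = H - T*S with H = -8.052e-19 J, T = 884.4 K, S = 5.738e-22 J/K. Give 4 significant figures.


Step 1: T*S = 884.4 * 5.738e-22 = 5.075e-19 J
Step 2: G = H - T*S = -8.052e-19 - 5.075e-19
Step 3: G = -1.313e-18 J

-1.313e-18


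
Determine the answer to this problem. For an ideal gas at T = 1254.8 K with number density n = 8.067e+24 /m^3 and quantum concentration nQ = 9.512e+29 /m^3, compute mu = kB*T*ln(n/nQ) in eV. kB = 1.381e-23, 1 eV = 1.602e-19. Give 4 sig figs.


Step 1: n/nQ = 8.067e+24/9.512e+29 = 8.481e-06
Step 2: ln(n/nQ) = -11.68
Step 3: mu = kB*T*ln(n/nQ) = 1.733e-20*-11.68 = -2.024e-19 J
Step 4: Convert to eV: -2.024e-19/1.602e-19 = -1.263 eV

-1.263


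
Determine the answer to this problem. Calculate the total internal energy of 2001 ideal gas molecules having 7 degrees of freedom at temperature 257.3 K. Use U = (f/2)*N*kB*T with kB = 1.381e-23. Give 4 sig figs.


Step 1: f/2 = 7/2 = 3.5
Step 2: N*kB*T = 2001*1.381e-23*257.3 = 7.11e-18
Step 3: U = 3.5 * 7.11e-18 = 2.489e-17 J

2.489e-17


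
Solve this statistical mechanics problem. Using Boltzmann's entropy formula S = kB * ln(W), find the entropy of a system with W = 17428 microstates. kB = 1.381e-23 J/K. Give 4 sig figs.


Step 1: ln(W) = ln(17428) = 9.766
Step 2: S = kB * ln(W) = 1.381e-23 * 9.766
Step 3: S = 1.349e-22 J/K

1.349e-22


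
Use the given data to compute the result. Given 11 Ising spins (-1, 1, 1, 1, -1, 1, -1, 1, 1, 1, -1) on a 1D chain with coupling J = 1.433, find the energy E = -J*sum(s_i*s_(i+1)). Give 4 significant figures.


Step 1: Nearest-neighbor products: -1, 1, 1, -1, -1, -1, -1, 1, 1, -1
Step 2: Sum of products = -2
Step 3: E = -1.433 * -2 = 2.866

2.866


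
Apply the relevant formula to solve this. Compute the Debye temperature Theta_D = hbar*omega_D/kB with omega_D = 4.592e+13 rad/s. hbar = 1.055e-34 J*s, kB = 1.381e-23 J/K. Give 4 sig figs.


Step 1: hbar*omega_D = 1.055e-34 * 4.592e+13 = 4.845e-21 J
Step 2: Theta_D = 4.845e-21 / 1.381e-23
Step 3: Theta_D = 350.8 K

350.8


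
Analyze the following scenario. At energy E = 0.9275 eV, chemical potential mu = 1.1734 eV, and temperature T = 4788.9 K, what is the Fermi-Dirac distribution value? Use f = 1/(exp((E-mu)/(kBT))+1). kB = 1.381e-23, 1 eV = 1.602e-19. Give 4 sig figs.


Step 1: (E - mu) = 0.9275 - 1.1734 = -0.2459 eV
Step 2: Convert: (E-mu)*eV = -3.939e-20 J
Step 3: x = (E-mu)*eV/(kB*T) = -0.5957
Step 4: f = 1/(exp(-0.5957)+1) = 0.6447

0.6447


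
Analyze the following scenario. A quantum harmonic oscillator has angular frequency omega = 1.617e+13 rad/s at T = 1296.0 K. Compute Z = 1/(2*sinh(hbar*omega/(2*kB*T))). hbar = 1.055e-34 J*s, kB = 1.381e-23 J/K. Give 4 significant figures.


Step 1: Compute x = hbar*omega/(kB*T) = 1.055e-34*1.617e+13/(1.381e-23*1296.0) = 0.09532
Step 2: x/2 = 0.04766
Step 3: sinh(x/2) = 0.04768
Step 4: Z = 1/(2*0.04768) = 10.49

10.49


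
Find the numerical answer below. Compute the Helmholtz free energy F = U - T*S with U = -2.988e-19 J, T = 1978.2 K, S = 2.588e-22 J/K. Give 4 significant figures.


Step 1: T*S = 1978.2 * 2.588e-22 = 5.12e-19 J
Step 2: F = U - T*S = -2.988e-19 - 5.12e-19
Step 3: F = -8.108e-19 J

-8.108e-19


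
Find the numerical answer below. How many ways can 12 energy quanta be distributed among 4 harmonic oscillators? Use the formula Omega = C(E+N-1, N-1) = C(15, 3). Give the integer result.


Step 1: Use binomial coefficient C(15, 3)
Step 2: Numerator = 15! / 12!
Step 3: Denominator = 3!
Step 4: Omega = 455

455


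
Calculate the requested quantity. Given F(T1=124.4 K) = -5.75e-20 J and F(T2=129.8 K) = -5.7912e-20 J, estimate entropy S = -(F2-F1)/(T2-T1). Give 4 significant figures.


Step 1: dF = F2 - F1 = -5.7912e-20 - (-5.75e-20) = -4.12e-22 J
Step 2: dT = T2 - T1 = 129.8 - 124.4 = 5.4 K
Step 3: S = -dF/dT = -(-4.12e-22)/5.4 = 7.63e-23 J/K

7.63e-23


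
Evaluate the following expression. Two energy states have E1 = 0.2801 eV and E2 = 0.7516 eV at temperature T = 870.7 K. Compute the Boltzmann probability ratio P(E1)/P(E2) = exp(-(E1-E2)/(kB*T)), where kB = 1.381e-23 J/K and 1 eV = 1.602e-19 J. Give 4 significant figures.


Step 1: Compute energy difference dE = E1 - E2 = 0.2801 - 0.7516 = -0.4715 eV
Step 2: Convert to Joules: dE_J = -0.4715 * 1.602e-19 = -7.553e-20 J
Step 3: Compute exponent = -dE_J / (kB * T) = -(-7.553e-20) / (1.381e-23 * 870.7) = 6.282
Step 4: P(E1)/P(E2) = exp(6.282) = 534.7

534.7


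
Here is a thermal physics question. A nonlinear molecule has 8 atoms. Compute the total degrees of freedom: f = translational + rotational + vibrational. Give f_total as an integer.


Step 1: Translational DOF = 3
Step 2: Rotational DOF (nonlinear) = 3
Step 3: Vibrational DOF = 3*8 - 6 = 18
Step 4: Total = 3 + 3 + 18 = 24

24


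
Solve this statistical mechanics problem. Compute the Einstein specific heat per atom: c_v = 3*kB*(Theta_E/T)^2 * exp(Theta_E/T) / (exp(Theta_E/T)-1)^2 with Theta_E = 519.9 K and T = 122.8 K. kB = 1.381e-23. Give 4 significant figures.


Step 1: x = Theta_E/T = 519.9/122.8 = 4.234
Step 2: x^2 = 17.92
Step 3: exp(x) = 68.97
Step 4: c_v = 3*1.381e-23*17.92*68.97/(68.97-1)^2 = 1.109e-23

1.109e-23


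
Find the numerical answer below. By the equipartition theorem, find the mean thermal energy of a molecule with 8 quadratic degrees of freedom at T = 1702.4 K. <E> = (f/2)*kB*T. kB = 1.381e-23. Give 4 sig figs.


Step 1: f/2 = 8/2 = 4
Step 2: kB*T = 1.381e-23 * 1702.4 = 2.351e-20
Step 3: <E> = 4 * 2.351e-20 = 9.404e-20 J

9.404e-20


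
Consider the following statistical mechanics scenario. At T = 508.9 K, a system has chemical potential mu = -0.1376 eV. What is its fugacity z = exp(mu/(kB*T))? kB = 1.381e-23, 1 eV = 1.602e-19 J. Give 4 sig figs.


Step 1: Convert mu to Joules: -0.1376*1.602e-19 = -2.204e-20 J
Step 2: kB*T = 1.381e-23*508.9 = 7.028e-21 J
Step 3: mu/(kB*T) = -3.137
Step 4: z = exp(-3.137) = 0.04343

0.04343


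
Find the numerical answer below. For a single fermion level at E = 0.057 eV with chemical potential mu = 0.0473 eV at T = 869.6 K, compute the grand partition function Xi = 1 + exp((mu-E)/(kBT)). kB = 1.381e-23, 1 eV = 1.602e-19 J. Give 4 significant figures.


Step 1: (mu - E) = 0.0473 - 0.057 = -0.0097 eV
Step 2: x = (mu-E)*eV/(kB*T) = -0.0097*1.602e-19/(1.381e-23*869.6) = -0.1294
Step 3: exp(x) = 0.8786
Step 4: Xi = 1 + 0.8786 = 1.879

1.879


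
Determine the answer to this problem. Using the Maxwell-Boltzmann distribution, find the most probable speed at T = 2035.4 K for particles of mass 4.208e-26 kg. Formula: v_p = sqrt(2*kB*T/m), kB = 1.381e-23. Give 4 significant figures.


Step 1: Numerator = 2*kB*T = 2*1.381e-23*2035.4 = 5.622e-20
Step 2: Ratio = 5.622e-20 / 4.208e-26 = 1.336e+06
Step 3: v_p = sqrt(1.336e+06) = 1156 m/s

1156


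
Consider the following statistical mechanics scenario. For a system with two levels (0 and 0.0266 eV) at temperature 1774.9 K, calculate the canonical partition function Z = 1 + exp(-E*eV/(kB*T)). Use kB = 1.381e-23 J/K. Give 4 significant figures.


Step 1: Compute beta*E = E*eV/(kB*T) = 0.0266*1.602e-19/(1.381e-23*1774.9) = 0.1739
Step 2: exp(-beta*E) = exp(-0.1739) = 0.8404
Step 3: Z = 1 + 0.8404 = 1.84

1.84


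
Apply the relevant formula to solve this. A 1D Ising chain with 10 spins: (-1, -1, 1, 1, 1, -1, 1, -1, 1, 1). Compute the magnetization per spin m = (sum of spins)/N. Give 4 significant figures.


Step 1: Count up spins (+1): 6, down spins (-1): 4
Step 2: Total magnetization M = 6 - 4 = 2
Step 3: m = M/N = 2/10 = 0.2

0.2


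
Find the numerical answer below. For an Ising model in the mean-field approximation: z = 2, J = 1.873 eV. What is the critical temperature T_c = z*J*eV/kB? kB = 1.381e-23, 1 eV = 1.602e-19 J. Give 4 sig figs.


Step 1: z*J = 2*1.873 = 3.746 eV
Step 2: Convert to Joules: 3.746*1.602e-19 = 6.001e-19 J
Step 3: T_c = 6.001e-19 / 1.381e-23 = 4.345e+04 K

4.345e+04


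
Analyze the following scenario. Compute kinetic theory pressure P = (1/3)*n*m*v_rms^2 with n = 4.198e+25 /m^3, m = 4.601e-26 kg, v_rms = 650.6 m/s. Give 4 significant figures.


Step 1: v_rms^2 = 650.6^2 = 4.233e+05
Step 2: n*m = 4.198e+25*4.601e-26 = 1.931
Step 3: P = (1/3)*1.931*4.233e+05 = 2.725e+05 Pa

2.725e+05


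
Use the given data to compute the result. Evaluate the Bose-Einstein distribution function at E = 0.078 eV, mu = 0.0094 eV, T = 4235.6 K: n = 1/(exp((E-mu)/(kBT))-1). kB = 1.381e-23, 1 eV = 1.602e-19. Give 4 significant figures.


Step 1: (E - mu) = 0.0686 eV
Step 2: x = (E-mu)*eV/(kB*T) = 0.0686*1.602e-19/(1.381e-23*4235.6) = 0.1879
Step 3: exp(x) = 1.207
Step 4: n = 1/(exp(x)-1) = 4.838

4.838


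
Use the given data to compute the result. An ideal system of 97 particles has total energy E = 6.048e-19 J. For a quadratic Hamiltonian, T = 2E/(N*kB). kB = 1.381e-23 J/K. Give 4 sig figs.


Step 1: Numerator = 2*E = 2*6.048e-19 = 1.21e-18 J
Step 2: Denominator = N*kB = 97*1.381e-23 = 1.34e-21
Step 3: T = 1.21e-18 / 1.34e-21 = 903 K

903


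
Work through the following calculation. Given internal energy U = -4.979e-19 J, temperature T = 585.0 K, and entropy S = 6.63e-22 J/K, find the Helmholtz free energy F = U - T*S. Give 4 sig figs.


Step 1: T*S = 585.0 * 6.63e-22 = 3.879e-19 J
Step 2: F = U - T*S = -4.979e-19 - 3.879e-19
Step 3: F = -8.858e-19 J

-8.858e-19


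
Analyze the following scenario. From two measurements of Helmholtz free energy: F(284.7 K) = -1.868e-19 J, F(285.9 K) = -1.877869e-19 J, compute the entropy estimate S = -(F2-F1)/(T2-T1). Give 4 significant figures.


Step 1: dF = F2 - F1 = -1.877869e-19 - (-1.868e-19) = -9.869e-22 J
Step 2: dT = T2 - T1 = 285.9 - 284.7 = 1.2 K
Step 3: S = -dF/dT = -(-9.869e-22)/1.2 = 8.224e-22 J/K

8.224e-22


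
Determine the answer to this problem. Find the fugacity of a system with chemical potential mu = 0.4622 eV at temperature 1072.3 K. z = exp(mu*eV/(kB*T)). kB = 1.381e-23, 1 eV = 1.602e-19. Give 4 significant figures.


Step 1: Convert mu to Joules: 0.4622*1.602e-19 = 7.404e-20 J
Step 2: kB*T = 1.381e-23*1072.3 = 1.481e-20 J
Step 3: mu/(kB*T) = 5
Step 4: z = exp(5) = 148.4

148.4


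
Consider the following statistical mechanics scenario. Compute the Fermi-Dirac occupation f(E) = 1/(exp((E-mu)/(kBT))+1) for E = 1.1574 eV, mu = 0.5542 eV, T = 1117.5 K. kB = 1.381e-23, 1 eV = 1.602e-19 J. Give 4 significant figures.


Step 1: (E - mu) = 1.1574 - 0.5542 = 0.6032 eV
Step 2: Convert: (E-mu)*eV = 9.663e-20 J
Step 3: x = (E-mu)*eV/(kB*T) = 6.262
Step 4: f = 1/(exp(6.262)+1) = 0.001905

0.001905


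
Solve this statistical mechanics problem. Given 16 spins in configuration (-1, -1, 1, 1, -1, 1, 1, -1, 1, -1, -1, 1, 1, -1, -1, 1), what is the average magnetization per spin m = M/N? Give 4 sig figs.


Step 1: Count up spins (+1): 8, down spins (-1): 8
Step 2: Total magnetization M = 8 - 8 = 0
Step 3: m = M/N = 0/16 = 0

0


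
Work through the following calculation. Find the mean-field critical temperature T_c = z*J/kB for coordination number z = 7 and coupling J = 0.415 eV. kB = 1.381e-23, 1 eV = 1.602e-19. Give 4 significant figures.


Step 1: z*J = 7*0.415 = 2.905 eV
Step 2: Convert to Joules: 2.905*1.602e-19 = 4.654e-19 J
Step 3: T_c = 4.654e-19 / 1.381e-23 = 3.37e+04 K

3.37e+04


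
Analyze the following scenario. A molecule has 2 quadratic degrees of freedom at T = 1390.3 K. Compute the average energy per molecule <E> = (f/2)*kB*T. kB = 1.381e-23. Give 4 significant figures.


Step 1: f/2 = 2/2 = 1
Step 2: kB*T = 1.381e-23 * 1390.3 = 1.92e-20
Step 3: <E> = 1 * 1.92e-20 = 1.92e-20 J

1.92e-20


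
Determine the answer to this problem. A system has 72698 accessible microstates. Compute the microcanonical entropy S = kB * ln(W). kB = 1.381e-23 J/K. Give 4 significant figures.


Step 1: ln(W) = ln(72698) = 11.19
Step 2: S = kB * ln(W) = 1.381e-23 * 11.19
Step 3: S = 1.546e-22 J/K

1.546e-22


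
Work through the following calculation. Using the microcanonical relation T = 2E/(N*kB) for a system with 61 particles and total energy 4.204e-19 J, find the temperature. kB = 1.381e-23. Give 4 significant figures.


Step 1: Numerator = 2*E = 2*4.204e-19 = 8.408e-19 J
Step 2: Denominator = N*kB = 61*1.381e-23 = 8.424e-22
Step 3: T = 8.408e-19 / 8.424e-22 = 998.1 K

998.1


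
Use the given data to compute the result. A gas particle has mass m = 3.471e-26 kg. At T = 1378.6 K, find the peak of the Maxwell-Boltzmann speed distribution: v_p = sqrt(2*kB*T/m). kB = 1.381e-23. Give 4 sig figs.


Step 1: Numerator = 2*kB*T = 2*1.381e-23*1378.6 = 3.808e-20
Step 2: Ratio = 3.808e-20 / 3.471e-26 = 1.097e+06
Step 3: v_p = sqrt(1.097e+06) = 1047 m/s

1047


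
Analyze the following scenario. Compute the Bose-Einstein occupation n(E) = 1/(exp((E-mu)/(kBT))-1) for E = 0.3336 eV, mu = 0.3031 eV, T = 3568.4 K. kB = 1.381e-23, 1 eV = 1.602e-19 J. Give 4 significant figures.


Step 1: (E - mu) = 0.0305 eV
Step 2: x = (E-mu)*eV/(kB*T) = 0.0305*1.602e-19/(1.381e-23*3568.4) = 0.09915
Step 3: exp(x) = 1.104
Step 4: n = 1/(exp(x)-1) = 9.594

9.594


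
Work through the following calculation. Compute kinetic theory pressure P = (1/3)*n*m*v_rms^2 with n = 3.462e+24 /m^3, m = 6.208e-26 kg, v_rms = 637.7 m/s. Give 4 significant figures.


Step 1: v_rms^2 = 637.7^2 = 4.067e+05
Step 2: n*m = 3.462e+24*6.208e-26 = 0.2149
Step 3: P = (1/3)*0.2149*4.067e+05 = 2.913e+04 Pa

2.913e+04


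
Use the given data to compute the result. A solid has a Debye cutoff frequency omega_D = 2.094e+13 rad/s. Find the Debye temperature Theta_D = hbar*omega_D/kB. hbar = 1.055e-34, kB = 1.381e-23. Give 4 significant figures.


Step 1: hbar*omega_D = 1.055e-34 * 2.094e+13 = 2.209e-21 J
Step 2: Theta_D = 2.209e-21 / 1.381e-23
Step 3: Theta_D = 160 K

160


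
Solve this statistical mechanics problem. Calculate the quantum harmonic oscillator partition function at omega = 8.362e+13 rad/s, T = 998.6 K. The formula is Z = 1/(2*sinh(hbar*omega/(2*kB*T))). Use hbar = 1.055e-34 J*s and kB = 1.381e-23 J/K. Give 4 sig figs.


Step 1: Compute x = hbar*omega/(kB*T) = 1.055e-34*8.362e+13/(1.381e-23*998.6) = 0.6397
Step 2: x/2 = 0.3199
Step 3: sinh(x/2) = 0.3253
Step 4: Z = 1/(2*0.3253) = 1.537

1.537


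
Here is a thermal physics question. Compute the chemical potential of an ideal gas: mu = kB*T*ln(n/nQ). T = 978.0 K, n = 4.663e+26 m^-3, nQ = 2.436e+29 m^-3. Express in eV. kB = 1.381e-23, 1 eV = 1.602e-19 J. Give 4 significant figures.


Step 1: n/nQ = 4.663e+26/2.436e+29 = 0.001914
Step 2: ln(n/nQ) = -6.258
Step 3: mu = kB*T*ln(n/nQ) = 1.351e-20*-6.258 = -8.453e-20 J
Step 4: Convert to eV: -8.453e-20/1.602e-19 = -0.5276 eV

-0.5276


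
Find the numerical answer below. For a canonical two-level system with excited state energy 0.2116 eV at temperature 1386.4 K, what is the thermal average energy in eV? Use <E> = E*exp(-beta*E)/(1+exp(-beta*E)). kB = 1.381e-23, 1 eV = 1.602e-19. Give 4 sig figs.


Step 1: beta*E = 0.2116*1.602e-19/(1.381e-23*1386.4) = 1.771
Step 2: exp(-beta*E) = 0.1702
Step 3: <E> = 0.2116*0.1702/(1+0.1702) = 0.03078 eV

0.03078


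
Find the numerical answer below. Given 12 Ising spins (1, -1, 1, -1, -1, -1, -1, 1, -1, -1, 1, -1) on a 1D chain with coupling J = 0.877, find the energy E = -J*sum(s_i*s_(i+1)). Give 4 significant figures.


Step 1: Nearest-neighbor products: -1, -1, -1, 1, 1, 1, -1, -1, 1, -1, -1
Step 2: Sum of products = -3
Step 3: E = -0.877 * -3 = 2.631

2.631


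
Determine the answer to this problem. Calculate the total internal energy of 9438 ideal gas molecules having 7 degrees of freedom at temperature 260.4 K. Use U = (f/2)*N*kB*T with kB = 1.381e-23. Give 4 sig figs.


Step 1: f/2 = 7/2 = 3.5
Step 2: N*kB*T = 9438*1.381e-23*260.4 = 3.394e-17
Step 3: U = 3.5 * 3.394e-17 = 1.188e-16 J

1.188e-16


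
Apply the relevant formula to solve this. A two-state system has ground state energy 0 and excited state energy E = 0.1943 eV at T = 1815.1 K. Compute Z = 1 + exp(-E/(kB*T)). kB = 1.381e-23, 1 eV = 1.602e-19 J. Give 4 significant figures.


Step 1: Compute beta*E = E*eV/(kB*T) = 0.1943*1.602e-19/(1.381e-23*1815.1) = 1.242
Step 2: exp(-beta*E) = exp(-1.242) = 0.2889
Step 3: Z = 1 + 0.2889 = 1.289

1.289


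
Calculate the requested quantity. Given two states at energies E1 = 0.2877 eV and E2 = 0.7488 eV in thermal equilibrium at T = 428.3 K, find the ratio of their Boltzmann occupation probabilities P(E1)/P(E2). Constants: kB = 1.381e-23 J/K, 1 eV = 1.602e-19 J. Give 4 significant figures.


Step 1: Compute energy difference dE = E1 - E2 = 0.2877 - 0.7488 = -0.4611 eV
Step 2: Convert to Joules: dE_J = -0.4611 * 1.602e-19 = -7.387e-20 J
Step 3: Compute exponent = -dE_J / (kB * T) = -(-7.387e-20) / (1.381e-23 * 428.3) = 12.49
Step 4: P(E1)/P(E2) = exp(12.49) = 2.653e+05

2.653e+05


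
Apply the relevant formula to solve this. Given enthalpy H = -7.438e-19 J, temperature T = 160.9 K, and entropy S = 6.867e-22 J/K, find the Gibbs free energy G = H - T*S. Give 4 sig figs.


Step 1: T*S = 160.9 * 6.867e-22 = 1.105e-19 J
Step 2: G = H - T*S = -7.438e-19 - 1.105e-19
Step 3: G = -8.543e-19 J

-8.543e-19


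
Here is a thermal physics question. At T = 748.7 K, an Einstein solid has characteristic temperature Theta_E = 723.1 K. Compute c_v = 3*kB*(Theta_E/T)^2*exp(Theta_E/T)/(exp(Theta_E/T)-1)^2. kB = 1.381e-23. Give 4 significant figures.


Step 1: x = Theta_E/T = 723.1/748.7 = 0.9658
Step 2: x^2 = 0.9328
Step 3: exp(x) = 2.627
Step 4: c_v = 3*1.381e-23*0.9328*2.627/(2.627-1)^2 = 3.835e-23

3.835e-23


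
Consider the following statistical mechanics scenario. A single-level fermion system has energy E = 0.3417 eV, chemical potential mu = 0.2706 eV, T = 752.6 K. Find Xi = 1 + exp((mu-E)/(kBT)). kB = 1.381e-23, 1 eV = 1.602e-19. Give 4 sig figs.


Step 1: (mu - E) = 0.2706 - 0.3417 = -0.0711 eV
Step 2: x = (mu-E)*eV/(kB*T) = -0.0711*1.602e-19/(1.381e-23*752.6) = -1.096
Step 3: exp(x) = 0.3342
Step 4: Xi = 1 + 0.3342 = 1.334

1.334


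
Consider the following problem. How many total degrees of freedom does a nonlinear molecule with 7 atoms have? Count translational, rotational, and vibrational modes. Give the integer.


Step 1: Translational DOF = 3
Step 2: Rotational DOF (nonlinear) = 3
Step 3: Vibrational DOF = 3*7 - 6 = 15
Step 4: Total = 3 + 3 + 15 = 21

21


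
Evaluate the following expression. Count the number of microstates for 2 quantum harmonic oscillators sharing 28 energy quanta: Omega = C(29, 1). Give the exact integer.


Step 1: Use binomial coefficient C(29, 1)
Step 2: Numerator = 29! / 28!
Step 3: Denominator = 1!
Step 4: Omega = 29

29


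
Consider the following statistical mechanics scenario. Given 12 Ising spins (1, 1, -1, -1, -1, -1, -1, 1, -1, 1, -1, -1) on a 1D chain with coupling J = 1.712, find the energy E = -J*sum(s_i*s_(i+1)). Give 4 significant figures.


Step 1: Nearest-neighbor products: 1, -1, 1, 1, 1, 1, -1, -1, -1, -1, 1
Step 2: Sum of products = 1
Step 3: E = -1.712 * 1 = -1.712

-1.712


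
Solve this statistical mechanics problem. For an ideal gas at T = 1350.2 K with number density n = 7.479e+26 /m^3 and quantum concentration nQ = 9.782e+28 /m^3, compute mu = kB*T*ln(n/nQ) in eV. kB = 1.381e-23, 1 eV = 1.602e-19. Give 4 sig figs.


Step 1: n/nQ = 7.479e+26/9.782e+28 = 0.007646
Step 2: ln(n/nQ) = -4.874
Step 3: mu = kB*T*ln(n/nQ) = 1.865e-20*-4.874 = -9.087e-20 J
Step 4: Convert to eV: -9.087e-20/1.602e-19 = -0.5673 eV

-0.5673


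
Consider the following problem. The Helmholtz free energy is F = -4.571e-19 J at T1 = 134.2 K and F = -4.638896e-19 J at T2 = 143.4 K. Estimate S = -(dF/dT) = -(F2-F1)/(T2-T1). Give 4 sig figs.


Step 1: dF = F2 - F1 = -4.638896e-19 - (-4.571e-19) = -6.7896e-21 J
Step 2: dT = T2 - T1 = 143.4 - 134.2 = 9.2 K
Step 3: S = -dF/dT = -(-6.7896e-21)/9.2 = 7.38e-22 J/K

7.38e-22


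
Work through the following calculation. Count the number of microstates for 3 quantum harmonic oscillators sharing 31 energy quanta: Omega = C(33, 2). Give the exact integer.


Step 1: Use binomial coefficient C(33, 2)
Step 2: Numerator = 33! / 31!
Step 3: Denominator = 2!
Step 4: Omega = 528

528


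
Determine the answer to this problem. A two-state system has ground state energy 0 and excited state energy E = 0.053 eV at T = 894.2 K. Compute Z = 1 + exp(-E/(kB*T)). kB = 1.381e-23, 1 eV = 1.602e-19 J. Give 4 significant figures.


Step 1: Compute beta*E = E*eV/(kB*T) = 0.053*1.602e-19/(1.381e-23*894.2) = 0.6876
Step 2: exp(-beta*E) = exp(-0.6876) = 0.5028
Step 3: Z = 1 + 0.5028 = 1.503

1.503


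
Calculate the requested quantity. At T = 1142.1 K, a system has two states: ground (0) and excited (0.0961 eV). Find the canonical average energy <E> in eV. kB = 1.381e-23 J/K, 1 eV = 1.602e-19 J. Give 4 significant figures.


Step 1: beta*E = 0.0961*1.602e-19/(1.381e-23*1142.1) = 0.9761
Step 2: exp(-beta*E) = 0.3768
Step 3: <E> = 0.0961*0.3768/(1+0.3768) = 0.0263 eV

0.0263


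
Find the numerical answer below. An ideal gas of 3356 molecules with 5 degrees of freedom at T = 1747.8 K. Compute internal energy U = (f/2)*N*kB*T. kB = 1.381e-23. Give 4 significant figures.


Step 1: f/2 = 5/2 = 2.5
Step 2: N*kB*T = 3356*1.381e-23*1747.8 = 8.1e-17
Step 3: U = 2.5 * 8.1e-17 = 2.025e-16 J

2.025e-16


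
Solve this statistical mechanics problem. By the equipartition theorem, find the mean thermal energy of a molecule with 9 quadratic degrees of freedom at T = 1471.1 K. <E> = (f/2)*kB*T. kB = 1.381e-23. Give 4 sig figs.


Step 1: f/2 = 9/2 = 4.5
Step 2: kB*T = 1.381e-23 * 1471.1 = 2.032e-20
Step 3: <E> = 4.5 * 2.032e-20 = 9.142e-20 J

9.142e-20


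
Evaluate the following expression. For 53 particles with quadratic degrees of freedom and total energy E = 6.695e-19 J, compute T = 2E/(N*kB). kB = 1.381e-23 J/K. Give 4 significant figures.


Step 1: Numerator = 2*E = 2*6.695e-19 = 1.339e-18 J
Step 2: Denominator = N*kB = 53*1.381e-23 = 7.319e-22
Step 3: T = 1.339e-18 / 7.319e-22 = 1829 K

1829


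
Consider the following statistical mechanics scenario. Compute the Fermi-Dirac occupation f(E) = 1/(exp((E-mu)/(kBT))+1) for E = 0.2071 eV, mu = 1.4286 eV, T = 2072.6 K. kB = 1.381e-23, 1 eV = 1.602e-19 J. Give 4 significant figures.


Step 1: (E - mu) = 0.2071 - 1.4286 = -1.222 eV
Step 2: Convert: (E-mu)*eV = -1.957e-19 J
Step 3: x = (E-mu)*eV/(kB*T) = -6.837
Step 4: f = 1/(exp(-6.837)+1) = 0.9989

0.9989


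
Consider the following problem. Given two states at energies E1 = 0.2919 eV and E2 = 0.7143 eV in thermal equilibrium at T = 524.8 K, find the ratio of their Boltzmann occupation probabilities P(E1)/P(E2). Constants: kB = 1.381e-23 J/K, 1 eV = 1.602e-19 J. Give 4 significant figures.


Step 1: Compute energy difference dE = E1 - E2 = 0.2919 - 0.7143 = -0.4224 eV
Step 2: Convert to Joules: dE_J = -0.4224 * 1.602e-19 = -6.767e-20 J
Step 3: Compute exponent = -dE_J / (kB * T) = -(-6.767e-20) / (1.381e-23 * 524.8) = 9.337
Step 4: P(E1)/P(E2) = exp(9.337) = 1.135e+04

1.135e+04


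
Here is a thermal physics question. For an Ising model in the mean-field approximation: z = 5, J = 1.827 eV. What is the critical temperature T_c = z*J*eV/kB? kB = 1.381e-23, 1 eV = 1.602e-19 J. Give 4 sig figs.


Step 1: z*J = 5*1.827 = 9.135 eV
Step 2: Convert to Joules: 9.135*1.602e-19 = 1.463e-18 J
Step 3: T_c = 1.463e-18 / 1.381e-23 = 1.06e+05 K

1.06e+05


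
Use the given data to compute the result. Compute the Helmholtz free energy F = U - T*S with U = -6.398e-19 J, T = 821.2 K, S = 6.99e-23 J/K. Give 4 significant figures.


Step 1: T*S = 821.2 * 6.99e-23 = 5.74e-20 J
Step 2: F = U - T*S = -6.398e-19 - 5.74e-20
Step 3: F = -6.972e-19 J

-6.972e-19


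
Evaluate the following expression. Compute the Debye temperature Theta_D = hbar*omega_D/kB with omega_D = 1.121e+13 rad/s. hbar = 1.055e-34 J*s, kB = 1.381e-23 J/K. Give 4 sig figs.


Step 1: hbar*omega_D = 1.055e-34 * 1.121e+13 = 1.183e-21 J
Step 2: Theta_D = 1.183e-21 / 1.381e-23
Step 3: Theta_D = 85.64 K

85.64


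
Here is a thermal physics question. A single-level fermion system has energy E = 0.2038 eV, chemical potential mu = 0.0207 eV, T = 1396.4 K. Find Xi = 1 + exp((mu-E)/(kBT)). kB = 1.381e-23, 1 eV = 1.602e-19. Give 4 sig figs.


Step 1: (mu - E) = 0.0207 - 0.2038 = -0.1831 eV
Step 2: x = (mu-E)*eV/(kB*T) = -0.1831*1.602e-19/(1.381e-23*1396.4) = -1.521
Step 3: exp(x) = 0.2185
Step 4: Xi = 1 + 0.2185 = 1.218

1.218


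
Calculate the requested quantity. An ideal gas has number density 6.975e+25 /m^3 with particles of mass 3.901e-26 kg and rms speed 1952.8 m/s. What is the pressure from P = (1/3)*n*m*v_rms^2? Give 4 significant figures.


Step 1: v_rms^2 = 1952.8^2 = 3.813e+06
Step 2: n*m = 6.975e+25*3.901e-26 = 2.721
Step 3: P = (1/3)*2.721*3.813e+06 = 3.459e+06 Pa

3.459e+06


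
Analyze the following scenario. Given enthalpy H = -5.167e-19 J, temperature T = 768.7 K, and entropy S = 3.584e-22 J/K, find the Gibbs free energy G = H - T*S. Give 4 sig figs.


Step 1: T*S = 768.7 * 3.584e-22 = 2.755e-19 J
Step 2: G = H - T*S = -5.167e-19 - 2.755e-19
Step 3: G = -7.922e-19 J

-7.922e-19


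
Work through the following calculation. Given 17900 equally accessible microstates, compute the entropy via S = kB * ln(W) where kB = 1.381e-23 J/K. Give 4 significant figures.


Step 1: ln(W) = ln(17900) = 9.793
Step 2: S = kB * ln(W) = 1.381e-23 * 9.793
Step 3: S = 1.352e-22 J/K

1.352e-22


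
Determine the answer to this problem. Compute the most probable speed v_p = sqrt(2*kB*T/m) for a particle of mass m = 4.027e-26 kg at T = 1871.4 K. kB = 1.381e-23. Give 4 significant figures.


Step 1: Numerator = 2*kB*T = 2*1.381e-23*1871.4 = 5.169e-20
Step 2: Ratio = 5.169e-20 / 4.027e-26 = 1.284e+06
Step 3: v_p = sqrt(1.284e+06) = 1133 m/s

1133


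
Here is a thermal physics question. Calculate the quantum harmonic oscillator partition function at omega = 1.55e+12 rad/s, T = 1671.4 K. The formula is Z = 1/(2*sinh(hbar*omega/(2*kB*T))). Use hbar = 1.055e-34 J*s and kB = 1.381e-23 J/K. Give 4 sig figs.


Step 1: Compute x = hbar*omega/(kB*T) = 1.055e-34*1.55e+12/(1.381e-23*1671.4) = 0.007085
Step 2: x/2 = 0.003542
Step 3: sinh(x/2) = 0.003542
Step 4: Z = 1/(2*0.003542) = 141.2

141.2


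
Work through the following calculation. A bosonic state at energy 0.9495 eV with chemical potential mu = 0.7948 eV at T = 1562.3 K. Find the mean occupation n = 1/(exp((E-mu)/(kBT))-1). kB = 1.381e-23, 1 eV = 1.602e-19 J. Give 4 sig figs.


Step 1: (E - mu) = 0.1547 eV
Step 2: x = (E-mu)*eV/(kB*T) = 0.1547*1.602e-19/(1.381e-23*1562.3) = 1.149
Step 3: exp(x) = 3.154
Step 4: n = 1/(exp(x)-1) = 0.4643

0.4643


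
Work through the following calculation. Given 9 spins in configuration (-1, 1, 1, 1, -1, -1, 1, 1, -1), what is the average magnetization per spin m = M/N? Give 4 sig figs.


Step 1: Count up spins (+1): 5, down spins (-1): 4
Step 2: Total magnetization M = 5 - 4 = 1
Step 3: m = M/N = 1/9 = 0.1111

0.1111


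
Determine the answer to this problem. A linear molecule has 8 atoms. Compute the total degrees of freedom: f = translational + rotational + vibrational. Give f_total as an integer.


Step 1: Translational DOF = 3
Step 2: Rotational DOF (linear) = 2
Step 3: Vibrational DOF = 3*8 - 5 = 19
Step 4: Total = 3 + 2 + 19 = 24

24


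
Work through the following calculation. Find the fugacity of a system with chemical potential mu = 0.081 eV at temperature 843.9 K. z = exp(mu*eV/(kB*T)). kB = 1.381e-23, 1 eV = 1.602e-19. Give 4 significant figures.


Step 1: Convert mu to Joules: 0.081*1.602e-19 = 1.298e-20 J
Step 2: kB*T = 1.381e-23*843.9 = 1.165e-20 J
Step 3: mu/(kB*T) = 1.113
Step 4: z = exp(1.113) = 3.045

3.045


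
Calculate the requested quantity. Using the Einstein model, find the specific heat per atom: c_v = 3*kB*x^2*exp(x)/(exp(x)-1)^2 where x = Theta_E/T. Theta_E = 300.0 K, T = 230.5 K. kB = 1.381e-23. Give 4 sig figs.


Step 1: x = Theta_E/T = 300.0/230.5 = 1.302
Step 2: x^2 = 1.694
Step 3: exp(x) = 3.675
Step 4: c_v = 3*1.381e-23*1.694*3.675/(3.675-1)^2 = 3.605e-23

3.605e-23


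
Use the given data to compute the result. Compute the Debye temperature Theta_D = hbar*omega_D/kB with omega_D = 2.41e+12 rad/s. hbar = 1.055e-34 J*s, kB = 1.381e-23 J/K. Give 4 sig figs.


Step 1: hbar*omega_D = 1.055e-34 * 2.41e+12 = 2.543e-22 J
Step 2: Theta_D = 2.543e-22 / 1.381e-23
Step 3: Theta_D = 18.41 K

18.41


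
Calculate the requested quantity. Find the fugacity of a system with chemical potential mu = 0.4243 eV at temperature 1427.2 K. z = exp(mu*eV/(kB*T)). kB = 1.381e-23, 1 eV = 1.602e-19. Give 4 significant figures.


Step 1: Convert mu to Joules: 0.4243*1.602e-19 = 6.797e-20 J
Step 2: kB*T = 1.381e-23*1427.2 = 1.971e-20 J
Step 3: mu/(kB*T) = 3.449
Step 4: z = exp(3.449) = 31.46

31.46
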